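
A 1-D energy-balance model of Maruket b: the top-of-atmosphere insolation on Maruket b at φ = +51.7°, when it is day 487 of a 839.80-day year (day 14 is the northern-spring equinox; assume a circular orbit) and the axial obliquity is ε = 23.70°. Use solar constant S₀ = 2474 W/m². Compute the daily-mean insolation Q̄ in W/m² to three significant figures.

Q̄ ≈ 341 W/m²

Solar longitude: λ_s = 360° × (487 − 14)/839.80 = 202.763°.
sin δ = sin 23.70° × sin 202.763° = -0.15552, so δ = -8.947°.
cos H₀ = −tan(+51.7°) tan(-8.947°) = 0.1993, H₀ = 1.3701 rad.
Bracket: H₀ sin φ sin δ + cos φ cos δ sin H₀ = 1.3701×0.78478×-0.15552 + 0.61978×0.98783×0.97993 = -0.167219 + 0.599950 = 0.432731.
Q̄ = (S₀/π) × [bracket] = (2474/π) × 0.432731 = 340.8 W/m².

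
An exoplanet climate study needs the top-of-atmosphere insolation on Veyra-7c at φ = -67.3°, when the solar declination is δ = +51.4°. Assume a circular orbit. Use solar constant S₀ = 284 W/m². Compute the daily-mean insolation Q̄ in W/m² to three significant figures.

cos H₀ = −tan(-67.3°) tan(+51.400°) = 2.9946 ≥ 1 ⇒ polar night, H₀ = 0 and Q̄ = 0.

Q̄ ≈ 0.00 W/m²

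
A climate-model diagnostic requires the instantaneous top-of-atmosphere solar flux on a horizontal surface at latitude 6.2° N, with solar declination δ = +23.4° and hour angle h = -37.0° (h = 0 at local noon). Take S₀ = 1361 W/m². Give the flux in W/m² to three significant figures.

cos θ_z = sin φ sin δ + cos φ cos δ cos h = 0.042892 + 0.728664 = 0.771556.
Flux = S₀ · cos θ_z = 1361 × 0.771556 = 1050 W/m².

1.05e+03 W/m²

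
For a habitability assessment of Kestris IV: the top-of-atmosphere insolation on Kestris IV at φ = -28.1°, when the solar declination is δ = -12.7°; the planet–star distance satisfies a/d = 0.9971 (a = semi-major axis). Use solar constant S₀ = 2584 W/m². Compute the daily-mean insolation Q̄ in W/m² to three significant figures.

cos H₀ = −tan(-28.1°) tan(-12.700°) = -0.1203, H₀ = 1.6914 rad.
Bracket: H₀ sin φ sin δ + cos φ cos δ sin H₀ = 1.6914×-0.47101×-0.21985 + 0.88213×0.97553×0.99273 = 0.175147 + 0.854288 = 1.029435.
Inverse-square distance factor (a/d)² = 0.9971² = 0.994208.
Q̄ = (S₀/π) × 0.994208 × [bracket] = (2584/π) × 0.994208 × 1.029435 = 841.8 W/m².

Q̄ ≈ 842 W/m²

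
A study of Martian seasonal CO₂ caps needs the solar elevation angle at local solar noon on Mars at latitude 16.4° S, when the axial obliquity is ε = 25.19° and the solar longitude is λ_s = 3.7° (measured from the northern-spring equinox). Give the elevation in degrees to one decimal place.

72.0°

Solar declination: sin δ = sin ε · sin λ_s = sin 25.19° × sin 3.7° = 0.02747, so δ = +1.574°.
At local noon the hour angle is zero, so the zenith angle equals |φ − δ| = |-16.4° − (+1.574°)| = 17.974°.
Elevation = 90° − 17.974° = 72.0°.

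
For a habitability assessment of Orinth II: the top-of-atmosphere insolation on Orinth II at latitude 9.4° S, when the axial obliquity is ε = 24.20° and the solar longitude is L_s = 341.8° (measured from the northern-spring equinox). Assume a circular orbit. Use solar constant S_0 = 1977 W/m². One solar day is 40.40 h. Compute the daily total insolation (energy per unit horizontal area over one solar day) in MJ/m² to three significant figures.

92.6 MJ/m²

Solar declination: sin δ = sin ε · sin L_s = sin 24.20° × sin 341.8° = -0.12803, so δ = -7.356°.
cos h₀ = −tan(-9.4°) tan(-7.356°) = -0.0214, h₀ = 1.5922 rad.
Bracket: h₀ sin ϕ sin δ + cos ϕ cos δ sin h₀ = 1.5922×-0.16333×-0.12803 + 0.98657×0.99177×0.99977 = 0.033295 + 0.978225 = 1.011520.
Q̄ = (S_0/π) × [bracket] = (1977/π) × 1.011520 = 636.55 W/m².
Daily total = Q̄ × 40.40 h × 3600 s/h = 636.55 × 40.40 × 3600 / 10⁶ = 92.58 MJ/m².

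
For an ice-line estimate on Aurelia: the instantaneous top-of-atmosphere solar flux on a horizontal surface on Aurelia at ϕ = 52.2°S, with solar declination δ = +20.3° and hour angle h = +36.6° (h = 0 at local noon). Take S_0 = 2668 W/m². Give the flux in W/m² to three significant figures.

cos θ_z = sin ϕ sin δ + cos ϕ cos δ cos h = -0.274133 + 0.461491 = 0.187358.
Flux = S_0 · cos θ_z = 2668 × 0.187358 = 499.9 W/m².

500 W/m²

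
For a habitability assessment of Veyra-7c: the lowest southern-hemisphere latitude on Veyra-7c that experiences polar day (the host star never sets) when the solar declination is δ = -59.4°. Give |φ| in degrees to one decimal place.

Polar day requires cos H₀ = −tan φ tan δ ≤ −1, i.e. tan φ tan δ ≥ 1.
The boundary is |tan φ| · |tan δ| = 1, so |φ| = 90° − |δ| = 90° − 59.4° = 30.6° in the southern hemisphere.

|φ| = 30.6°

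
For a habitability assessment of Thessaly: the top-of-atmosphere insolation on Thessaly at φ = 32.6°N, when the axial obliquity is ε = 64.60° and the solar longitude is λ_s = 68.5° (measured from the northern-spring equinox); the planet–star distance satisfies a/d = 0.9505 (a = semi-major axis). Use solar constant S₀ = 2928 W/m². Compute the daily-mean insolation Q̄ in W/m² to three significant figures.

Solar declination: sin δ = sin ε · sin λ_s = sin 64.60° × sin 68.5° = 0.84048, so δ = +57.191°.
cos H₀ = −tan(+32.6°) tan(+57.191°) = -0.9920, H₀ = 3.0150 rad.
Bracket: H₀ sin φ sin δ + cos φ cos δ sin H₀ = 3.0150×0.53877×0.84048 + 0.84245×0.54184×0.12625 = 1.365269 + 0.057630 = 1.422899.
Inverse-square distance factor (a/d)² = 0.9505² = 0.903450.
Q̄ = (S₀/π) × 0.903450 × [bracket] = (2928/π) × 0.903450 × 1.422899 = 1198 W/m².

Q̄ ≈ 1.20e+03 W/m²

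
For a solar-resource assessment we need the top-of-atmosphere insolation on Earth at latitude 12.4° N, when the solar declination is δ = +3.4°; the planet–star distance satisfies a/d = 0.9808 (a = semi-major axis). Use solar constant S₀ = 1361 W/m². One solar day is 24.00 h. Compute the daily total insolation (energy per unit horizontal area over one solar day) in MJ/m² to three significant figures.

35.8 MJ/m²

cos H₀ = −tan(+12.4°) tan(+3.400°) = -0.0131, H₀ = 1.5839 rad.
Bracket: H₀ sin φ sin δ + cos φ cos δ sin H₀ = 1.5839×0.21474×0.05931 + 0.97667×0.99824×0.99991 = 0.020173 + 0.974863 = 0.995036.
Inverse-square distance factor (a/d)² = 0.9808² = 0.961969.
Q̄ = (S₀/π) × 0.961969 × [bracket] = (1361/π) × 0.961969 × 0.995036 = 414.68 W/m².
Daily total = Q̄ × 24.00 h × 3600 s/h = 414.68 × 24.00 × 3600 / 10⁶ = 35.83 MJ/m².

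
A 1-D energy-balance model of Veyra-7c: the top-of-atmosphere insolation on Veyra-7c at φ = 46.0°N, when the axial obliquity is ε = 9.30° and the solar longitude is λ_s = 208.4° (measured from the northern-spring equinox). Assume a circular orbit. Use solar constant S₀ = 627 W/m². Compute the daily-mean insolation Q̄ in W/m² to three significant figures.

Solar declination: sin δ = sin ε · sin λ_s = sin 9.30° × sin 208.4° = -0.07686, so δ = -4.408°.
cos H₀ = −tan(+46.0°) tan(-4.408°) = 0.0798, H₀ = 1.4909 rad.
Bracket: H₀ sin φ sin δ + cos φ cos δ sin H₀ = 1.4909×0.71934×-0.07686 + 0.69466×0.99704×0.99681 = -0.082430 + 0.690394 = 0.607964.
Q̄ = (S₀/π) × [bracket] = (627/π) × 0.607964 = 121.3 W/m².

Q̄ ≈ 121 W/m²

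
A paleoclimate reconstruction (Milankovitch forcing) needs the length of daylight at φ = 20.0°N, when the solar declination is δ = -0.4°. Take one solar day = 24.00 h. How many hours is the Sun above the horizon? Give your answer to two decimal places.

11.98 h

cos H₀ = −tan φ · tan δ = −tan(+20.0°) × tan(-0.400°) = 0.0025, so H₀ = 1.5683 rad = 89.85°.
Daylight = 2H₀/(2π) × 24.00 h = (1.5683/π) × 24.00 = 11.98 h.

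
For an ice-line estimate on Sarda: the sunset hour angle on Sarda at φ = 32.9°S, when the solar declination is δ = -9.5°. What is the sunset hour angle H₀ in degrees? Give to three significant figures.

H₀ = 96.2°

cos H₀ = −tan φ · tan δ = −tan(-32.9°) × tan(-9.500°) = -0.1083, so H₀ = 1.6793 rad = 96.21°.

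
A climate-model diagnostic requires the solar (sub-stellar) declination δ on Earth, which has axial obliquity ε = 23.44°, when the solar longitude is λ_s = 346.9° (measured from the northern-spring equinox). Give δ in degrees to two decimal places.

sin δ = sin ε · sin λ_s = sin 23.44° × sin 346.9° = -0.090159.
δ = arcsin(-0.090159) = -5.17°.

δ = -5.17°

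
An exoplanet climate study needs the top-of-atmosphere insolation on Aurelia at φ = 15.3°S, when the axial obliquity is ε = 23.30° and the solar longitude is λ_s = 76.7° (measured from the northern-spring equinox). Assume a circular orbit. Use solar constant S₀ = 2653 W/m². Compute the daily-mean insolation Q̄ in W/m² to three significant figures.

Q̄ ≈ 622 W/m²

Solar declination: sin δ = sin ε · sin λ_s = sin 23.30° × sin 76.7° = 0.38494, so δ = +22.640°.
cos H₀ = −tan(-15.3°) tan(+22.640°) = 0.1141, H₀ = 1.4564 rad.
Bracket: H₀ sin φ sin δ + cos φ cos δ sin H₀ = 1.4564×-0.26387×0.38494 + 0.96456×0.92294×0.99347 = -0.147933 + 0.884418 = 0.736485.
Q̄ = (S₀/π) × [bracket] = (2653/π) × 0.736485 = 621.9 W/m².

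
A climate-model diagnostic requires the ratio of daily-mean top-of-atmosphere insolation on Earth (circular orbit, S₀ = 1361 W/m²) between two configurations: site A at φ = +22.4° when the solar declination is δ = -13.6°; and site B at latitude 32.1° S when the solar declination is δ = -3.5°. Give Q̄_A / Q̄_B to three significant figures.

— Configuration A (φ=+22.4°):
cos H₀ = −tan(+22.4°) tan(-13.600°) = 0.0997, H₀ = 1.4709 rad.
Bracket: H₀ sin φ sin δ + cos φ cos δ sin H₀ = 1.4709×0.38107×-0.23514 + 0.92455×0.97196×0.99502 = -0.131800 + 0.894150 = 0.762350.
Q̄ = (S₀/π) × [bracket] = (1361/π) × 0.762350 = 330.27 W/m².
— Configuration B (φ=-32.1°):
cos H₀ = −tan(-32.1°) tan(-3.500°) = -0.0384, H₀ = 1.6092 rad.
Bracket: H₀ sin φ sin δ + cos φ cos δ sin H₀ = 1.6092×-0.53140×-0.06105 + 0.84712×0.99813×0.99926 = 0.052206 + 0.844910 = 0.897116.
Q̄ = (S₀/π) × [bracket] = (1361/π) × 0.897116 = 388.65 W/m².
Ratio Q̄_A / Q̄_B = 330.27 / 388.65 = 0.8498.

Q̄_A / Q̄_B ≈ 0.850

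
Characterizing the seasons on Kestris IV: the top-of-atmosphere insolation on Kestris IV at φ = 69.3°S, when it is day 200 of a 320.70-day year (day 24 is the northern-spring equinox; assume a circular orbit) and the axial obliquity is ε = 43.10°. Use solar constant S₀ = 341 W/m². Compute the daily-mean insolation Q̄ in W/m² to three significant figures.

Q̄ ≈ 76.4 W/m²

Solar longitude: λ_s = 360° × (200 − 24)/320.70 = 197.568°.
sin δ = sin 43.10° × sin 197.568° = -0.20624, so δ = -11.902°.
cos H₀ = −tan(-69.3°) tan(-11.902°) = -0.5578, H₀ = 2.1625 rad.
Bracket: H₀ sin φ sin δ + cos φ cos δ sin H₀ = 2.1625×-0.93544×-0.20624 + 0.35347×0.97850×0.82999 = 0.417201 + 0.287069 = 0.704270.
Q̄ = (S₀/π) × [bracket] = (341/π) × 0.704270 = 76.44 W/m².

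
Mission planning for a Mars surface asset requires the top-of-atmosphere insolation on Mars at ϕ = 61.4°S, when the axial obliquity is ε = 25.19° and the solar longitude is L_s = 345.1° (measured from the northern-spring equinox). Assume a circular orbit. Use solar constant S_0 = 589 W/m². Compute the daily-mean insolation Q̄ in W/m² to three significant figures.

Q̄ ≈ 119 W/m²

Solar declination: sin δ = sin ε · sin L_s = sin 25.19° × sin 345.1° = -0.10944, so δ = -6.283°.
cos h₀ = −tan(-61.4°) tan(-6.283°) = -0.2019, h₀ = 1.7741 rad.
Bracket: h₀ sin ϕ sin δ + cos ϕ cos δ sin h₀ = 1.7741×-0.87798×-0.10944 + 0.47869×0.99399×0.97940 = 0.170466 + 0.466011 = 0.636477.
Q̄ = (S_0/π) × [bracket] = (589/π) × 0.636477 = 119.3 W/m².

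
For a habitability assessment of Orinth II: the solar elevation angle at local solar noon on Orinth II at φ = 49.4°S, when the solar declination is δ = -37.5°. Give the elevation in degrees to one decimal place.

78.1°

At local noon the hour angle is zero, so the zenith angle equals |φ − δ| = |-49.4° − (-37.500°)| = 11.900°.
Elevation = 90° − 11.900° = 78.1°.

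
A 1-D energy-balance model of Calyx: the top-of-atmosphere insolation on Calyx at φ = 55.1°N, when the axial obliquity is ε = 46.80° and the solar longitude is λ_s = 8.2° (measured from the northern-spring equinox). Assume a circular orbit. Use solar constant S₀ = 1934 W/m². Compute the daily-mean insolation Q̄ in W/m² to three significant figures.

Solar declination: sin δ = sin ε · sin λ_s = sin 46.80° × sin 8.2° = 0.10397, so δ = +5.968°.
cos H₀ = −tan(+55.1°) tan(+5.968°) = -0.1499, H₀ = 1.7212 rad.
Bracket: H₀ sin φ sin δ + cos φ cos δ sin H₀ = 1.7212×0.82015×0.10397 + 0.57215×0.99458×0.98871 = 0.146768 + 0.562624 = 0.709392.
Q̄ = (S₀/π) × [bracket] = (1934/π) × 0.709392 = 436.7 W/m².

Q̄ ≈ 437 W/m²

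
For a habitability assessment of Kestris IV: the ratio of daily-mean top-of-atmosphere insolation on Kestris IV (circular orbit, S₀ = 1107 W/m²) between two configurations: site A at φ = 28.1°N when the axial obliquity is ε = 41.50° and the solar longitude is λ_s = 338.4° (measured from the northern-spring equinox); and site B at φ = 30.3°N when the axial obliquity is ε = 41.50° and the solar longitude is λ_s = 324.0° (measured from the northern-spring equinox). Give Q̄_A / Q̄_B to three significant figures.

Q̄_A / Q̄_B ≈ 1.34

— Configuration A (φ=+28.1°):
Solar declination: sin δ = sin ε · sin λ_s = sin 41.50° × sin 338.4° = -0.24393, so δ = -14.118°.
cos H₀ = −tan(+28.1°) tan(-14.118°) = 0.1343, H₀ = 1.4361 rad.
Bracket: H₀ sin φ sin δ + cos φ cos δ sin H₀ = 1.4361×0.47101×-0.24393 + 0.88213×0.96979×0.99094 = -0.164999 + 0.847730 = 0.682731.
Q̄ = (S₀/π) × [bracket] = (1107/π) × 0.682731 = 240.57 W/m².
— Configuration B (φ=+30.3°):
Solar declination: sin δ = sin ε · sin λ_s = sin 41.50° × sin 324.0° = -0.38948, so δ = -22.922°.
cos H₀ = −tan(+30.3°) tan(-22.922°) = 0.2471, H₀ = 1.3211 rad.
Bracket: H₀ sin φ sin δ + cos φ cos δ sin H₀ = 1.3211×0.50453×-0.38948 + 0.86340×0.92104×0.96899 = -0.259602 + 0.770566 = 0.510964.
Q̄ = (S₀/π) × [bracket] = (1107/π) × 0.510964 = 180.05 W/m².
Ratio Q̄_A / Q̄_B = 240.57 / 180.05 = 1.336.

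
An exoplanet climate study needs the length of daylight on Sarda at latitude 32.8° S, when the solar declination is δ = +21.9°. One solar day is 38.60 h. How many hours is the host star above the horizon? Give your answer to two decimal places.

16.08 h

cos h₀ = −tan ϕ · tan δ = −tan(-32.8°) × tan(+21.900°) = 0.2591, so h₀ = 1.3087 rad = 74.99°.
Daylight = 2h₀/(2π) × 38.60 h = (1.3087/π) × 38.60 = 16.08 h.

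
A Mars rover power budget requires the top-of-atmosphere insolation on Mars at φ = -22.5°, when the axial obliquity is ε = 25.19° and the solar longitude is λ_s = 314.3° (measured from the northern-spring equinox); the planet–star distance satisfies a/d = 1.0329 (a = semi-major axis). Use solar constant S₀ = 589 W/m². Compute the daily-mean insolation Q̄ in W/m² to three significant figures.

Q̄ ≈ 214 W/m²

Solar declination: sin δ = sin ε · sin λ_s = sin 25.19° × sin 314.3° = -0.30461, so δ = -17.735°.
cos H₀ = −tan(-22.5°) tan(-17.735°) = -0.1325, H₀ = 1.7037 rad.
Bracket: H₀ sin φ sin δ + cos φ cos δ sin H₀ = 1.7037×-0.38268×-0.30461 + 0.92388×0.95248×0.99119 = 0.198597 + 0.872225 = 1.070822.
Inverse-square distance factor (a/d)² = 1.0329² = 1.066882.
Q̄ = (S₀/π) × 1.066882 × [bracket] = (589/π) × 1.066882 × 1.070822 = 214.2 W/m².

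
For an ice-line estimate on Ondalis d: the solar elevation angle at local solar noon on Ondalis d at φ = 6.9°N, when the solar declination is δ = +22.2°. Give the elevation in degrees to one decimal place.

At local noon the hour angle is zero, so the zenith angle equals |φ − δ| = |+6.9° − (+22.200°)| = 15.300°.
Elevation = 90° − 15.300° = 74.7°.

74.7°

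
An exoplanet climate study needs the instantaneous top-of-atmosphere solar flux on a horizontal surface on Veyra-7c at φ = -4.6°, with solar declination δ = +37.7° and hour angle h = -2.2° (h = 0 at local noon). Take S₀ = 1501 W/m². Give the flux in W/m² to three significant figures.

1.11e+03 W/m²

cos θ_z = sin φ sin δ + cos φ cos δ cos h = -0.049044 + 0.788094 = 0.739050.
Flux = S₀ · cos θ_z = 1501 × 0.739050 = 1109 W/m².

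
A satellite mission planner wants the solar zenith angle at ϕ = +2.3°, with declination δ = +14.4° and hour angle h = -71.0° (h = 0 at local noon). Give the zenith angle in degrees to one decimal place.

θ_z = 71.0°

cos θ_z = sin ϕ sin δ + cos ϕ cos δ cos h = 0.009980 + 0.315086 = 0.325066.
θ_z = arccos(0.325066) = 71.0°.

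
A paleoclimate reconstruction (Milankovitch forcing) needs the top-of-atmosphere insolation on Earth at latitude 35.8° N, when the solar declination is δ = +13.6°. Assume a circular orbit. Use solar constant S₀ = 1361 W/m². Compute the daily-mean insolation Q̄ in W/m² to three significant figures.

Q̄ ≈ 440 W/m²

cos H₀ = −tan(+35.8°) tan(+13.600°) = -0.1745, H₀ = 1.7462 rad.
Bracket: H₀ sin φ sin δ + cos φ cos δ sin H₀ = 1.7462×0.58496×0.23514 + 0.81106×0.97196×0.98466 = 0.240185 + 0.776225 = 1.016410.
Q̄ = (S₀/π) × [bracket] = (1361/π) × 1.016410 = 440.3 W/m².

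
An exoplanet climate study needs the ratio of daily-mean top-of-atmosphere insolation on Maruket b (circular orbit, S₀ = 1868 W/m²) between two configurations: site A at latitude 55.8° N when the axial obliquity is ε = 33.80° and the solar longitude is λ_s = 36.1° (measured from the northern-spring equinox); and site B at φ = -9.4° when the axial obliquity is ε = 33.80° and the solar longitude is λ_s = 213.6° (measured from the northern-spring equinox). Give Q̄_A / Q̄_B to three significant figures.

Q̄_A / Q̄_B ≈ 1.01

— Configuration A (φ=+55.8°):
Solar declination: sin δ = sin ε · sin λ_s = sin 33.80° × sin 36.1° = 0.32777, so δ = +19.133°.
cos H₀ = −tan(+55.8°) tan(+19.133°) = -0.5105, H₀ = 2.1066 rad.
Bracket: H₀ sin φ sin δ + cos φ cos δ sin H₀ = 2.1066×0.82708×0.32777 + 0.56208×0.94476×0.85988 = 0.571082 + 0.456623 = 1.027705.
Q̄ = (S₀/π) × [bracket] = (1868/π) × 1.027705 = 611.08 W/m².
— Configuration B (φ=-9.4°):
Solar declination: sin δ = sin ε · sin λ_s = sin 33.80° × sin 213.6° = -0.30785, so δ = -17.930°.
cos H₀ = −tan(-9.4°) tan(-17.930°) = -0.0536, H₀ = 1.6244 rad.
Bracket: H₀ sin φ sin δ + cos φ cos δ sin H₀ = 1.6244×-0.16333×-0.30785 + 0.98657×0.95144×0.99856 = 0.081677 + 0.937310 = 1.018987.
Q̄ = (S₀/π) × [bracket] = (1868/π) × 1.018987 = 605.89 W/m².
Ratio Q̄_A / Q̄_B = 611.08 / 605.89 = 1.009.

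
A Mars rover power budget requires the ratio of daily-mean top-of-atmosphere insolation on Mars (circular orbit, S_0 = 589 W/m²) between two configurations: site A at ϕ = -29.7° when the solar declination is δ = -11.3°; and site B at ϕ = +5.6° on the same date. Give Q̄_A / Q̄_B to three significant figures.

Q̄_A / Q̄_B ≈ 1.07

— Configuration A (ϕ=-29.7°):
cos h₀ = −tan(-29.7°) tan(-11.300°) = -0.1140, h₀ = 1.6850 rad.
Bracket: h₀ sin ϕ sin δ + cos ϕ cos δ sin h₀ = 1.6850×-0.49546×-0.19595 + 0.86863×0.98061×0.99348 = 0.163589 + 0.846234 = 1.009823.
Q̄ = (S_0/π) × [bracket] = (589/π) × 1.009823 = 189.33 W/m².
— Configuration B (ϕ=+5.6°):
cos h₀ = −tan(+5.6°) tan(-11.300°) = 0.0196, h₀ = 1.5512 rad.
Bracket: h₀ sin ϕ sin δ + cos ϕ cos δ sin h₀ = 1.5512×0.09758×-0.19595 + 0.99523×0.98061×0.99981 = -0.029660 + 0.975747 = 0.946087.
Q̄ = (S_0/π) × [bracket] = (589/π) × 0.946087 = 177.38 W/m².
Ratio Q̄_A / Q̄_B = 189.33 / 177.38 = 1.067.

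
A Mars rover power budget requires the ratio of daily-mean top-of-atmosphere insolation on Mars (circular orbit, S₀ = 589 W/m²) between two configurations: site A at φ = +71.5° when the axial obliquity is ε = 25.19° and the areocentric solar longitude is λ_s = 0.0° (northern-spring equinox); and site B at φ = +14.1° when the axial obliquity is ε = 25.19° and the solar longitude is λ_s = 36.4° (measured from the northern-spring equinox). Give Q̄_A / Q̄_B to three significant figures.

— Configuration A (φ=+71.5°):
sin δ = sin 25.19° × sin 0.0° = 0.00000, so δ = +0.000°.
cos H₀ = −tan(+71.5°) tan(+0.000°) = -0.0000, H₀ = 1.5708 rad.
Bracket: H₀ sin φ sin δ + cos φ cos δ sin H₀ = 1.5708×0.94832×0.00000 + 0.31730×1.00000×1.00000 = 0.000000 + 0.317300 = 0.317300.
Q̄ = (S₀/π) × [bracket] = (589/π) × 0.317300 = 59.489 W/m².
— Configuration B (φ=+14.1°):
Solar declination: sin δ = sin ε · sin λ_s = sin 25.19° × sin 36.4° = 0.25257, so δ = +14.630°.
cos H₀ = −tan(+14.1°) tan(+14.630°) = -0.0656, H₀ = 1.6364 rad.
Bracket: H₀ sin φ sin δ + cos φ cos δ sin H₀ = 1.6364×0.24362×0.25257 + 0.96987×0.96758×0.99785 = 0.100689 + 0.936409 = 1.037098.
Q̄ = (S₀/π) × [bracket] = (589/π) × 1.037098 = 194.44 W/m².
Ratio Q̄_A / Q̄_B = 59.489 / 194.44 = 0.3060.

Q̄_A / Q̄_B ≈ 0.306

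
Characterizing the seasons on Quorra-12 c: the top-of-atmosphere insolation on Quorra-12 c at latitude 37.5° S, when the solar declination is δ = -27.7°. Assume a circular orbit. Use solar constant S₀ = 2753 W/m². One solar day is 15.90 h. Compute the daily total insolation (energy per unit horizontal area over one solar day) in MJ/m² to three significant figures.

60.4 MJ/m²

cos H₀ = −tan(-37.5°) tan(-27.700°) = -0.4029, H₀ = 1.9854 rad.
Bracket: H₀ sin φ sin δ + cos φ cos δ sin H₀ = 1.9854×-0.60876×-0.46484 + 0.79335×0.88539×0.91526 = 0.561821 + 0.642901 = 1.204722.
Q̄ = (S₀/π) × [bracket] = (2753/π) × 1.204722 = 1055.7 W/m².
Daily total = Q̄ × 15.90 h × 3600 s/h = 1055.7 × 15.90 × 3600 / 10⁶ = 60.43 MJ/m².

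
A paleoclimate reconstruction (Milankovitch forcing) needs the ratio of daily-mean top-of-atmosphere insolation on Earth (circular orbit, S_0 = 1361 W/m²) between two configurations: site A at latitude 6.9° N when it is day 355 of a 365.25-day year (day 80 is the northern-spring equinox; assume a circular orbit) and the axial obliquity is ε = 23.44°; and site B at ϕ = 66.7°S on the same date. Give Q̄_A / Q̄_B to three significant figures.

Q̄_A / Q̄_B ≈ 0.729

— Configuration A (ϕ=+6.9°):
Solar longitude: L_s = 360° × (355 − 80)/365.25 = 271.047°.
sin δ = sin 23.44° × sin 271.047° = -0.39772, so δ = -23.436°.
cos h₀ = −tan(+6.9°) tan(-23.436°) = 0.0525, h₀ = 1.5183 rad.
Bracket: h₀ sin ϕ sin δ + cos ϕ cos δ sin h₀ = 1.5183×0.12014×-0.39772 + 0.99276×0.91751×0.99862 = -0.072548 + 0.909610 = 0.837062.
Q̄ = (S_0/π) × [bracket] = (1361/π) × 0.837062 = 362.63 W/m².
— Configuration B (ϕ=-66.7°):
cos h₀ = −tan(-66.7°) tan(-23.436°) = -1.0065 ≤ −1 ⇒ polar day, h₀ = π.
Bracket: h₀ sin ϕ sin δ + cos ϕ cos δ sin h₀ = 3.1416×-0.91845×-0.39772 + 0.39555×0.91751×0.00000 = 1.147582 + 0.000000 = 1.147582.
Q̄ = (S_0/π) × [bracket] = (1361/π) × 1.147582 = 497.16 W/m².
Ratio Q̄_A / Q̄_B = 362.63 / 497.16 = 0.7294.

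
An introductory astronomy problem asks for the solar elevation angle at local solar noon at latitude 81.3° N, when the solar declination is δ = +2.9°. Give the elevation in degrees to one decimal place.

At local noon the hour angle is zero, so the zenith angle equals |φ − δ| = |+81.3° − (+2.900°)| = 78.400°.
Elevation = 90° − 78.400° = 11.6°.

11.6°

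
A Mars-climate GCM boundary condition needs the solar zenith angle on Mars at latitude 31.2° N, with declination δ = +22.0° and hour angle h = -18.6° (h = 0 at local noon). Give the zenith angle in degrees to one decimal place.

θ_z = 19.0°

cos θ_z = sin φ sin δ + cos φ cos δ cos h = 0.194056 + 0.751656 = 0.945712.
θ_z = arccos(0.945712) = 19.0°.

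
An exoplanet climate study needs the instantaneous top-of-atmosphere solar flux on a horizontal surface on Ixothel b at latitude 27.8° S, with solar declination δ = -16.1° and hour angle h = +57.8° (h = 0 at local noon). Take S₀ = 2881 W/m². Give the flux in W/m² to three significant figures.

cos θ_z = sin φ sin δ + cos φ cos δ cos h = 0.129336 + 0.452885 = 0.582221.
Flux = S₀ · cos θ_z = 2881 × 0.582221 = 1677 W/m².

1.68e+03 W/m²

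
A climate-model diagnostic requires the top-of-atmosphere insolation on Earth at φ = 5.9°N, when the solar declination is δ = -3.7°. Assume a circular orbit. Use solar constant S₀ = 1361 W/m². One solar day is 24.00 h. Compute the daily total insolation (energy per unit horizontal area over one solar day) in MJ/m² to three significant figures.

cos H₀ = −tan(+5.9°) tan(-3.700°) = 0.0067, H₀ = 1.5641 rad.
Bracket: H₀ sin φ sin δ + cos φ cos δ sin H₀ = 1.5641×0.10279×-0.06453 + 0.99470×0.99792×0.99998 = -0.010375 + 0.992611 = 0.982236.
Q̄ = (S₀/π) × [bracket] = (1361/π) × 0.982236 = 425.52 W/m².
Daily total = Q̄ × 24.00 h × 3600 s/h = 425.52 × 24.00 × 3600 / 10⁶ = 36.76 MJ/m².

36.8 MJ/m²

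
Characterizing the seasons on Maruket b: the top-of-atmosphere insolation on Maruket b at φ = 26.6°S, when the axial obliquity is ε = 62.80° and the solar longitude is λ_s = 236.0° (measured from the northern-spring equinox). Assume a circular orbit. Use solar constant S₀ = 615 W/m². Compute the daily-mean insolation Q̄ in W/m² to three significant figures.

Solar declination: sin δ = sin ε · sin λ_s = sin 62.80° × sin 236.0° = -0.73736, so δ = -47.507°.
cos H₀ = −tan(-26.6°) tan(-47.507°) = -0.5466, H₀ = 2.1491 rad.
Bracket: H₀ sin φ sin δ + cos φ cos δ sin H₀ = 2.1491×-0.44776×-0.73736 + 0.89415×0.67550×0.83738 = 0.709548 + 0.505776 = 1.215324.
Q̄ = (S₀/π) × [bracket] = (615/π) × 1.215324 = 237.9 W/m².

Q̄ ≈ 238 W/m²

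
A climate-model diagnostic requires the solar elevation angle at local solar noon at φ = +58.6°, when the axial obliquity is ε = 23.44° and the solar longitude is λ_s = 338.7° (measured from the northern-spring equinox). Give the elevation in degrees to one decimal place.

23.1°

Solar declination: sin δ = sin ε · sin λ_s = sin 23.44° × sin 338.7° = -0.14450, so δ = -8.308°.
At local noon the hour angle is zero, so the zenith angle equals |φ − δ| = |+58.6° − (-8.308°)| = 66.908°.
Elevation = 90° − 66.908° = 23.1°.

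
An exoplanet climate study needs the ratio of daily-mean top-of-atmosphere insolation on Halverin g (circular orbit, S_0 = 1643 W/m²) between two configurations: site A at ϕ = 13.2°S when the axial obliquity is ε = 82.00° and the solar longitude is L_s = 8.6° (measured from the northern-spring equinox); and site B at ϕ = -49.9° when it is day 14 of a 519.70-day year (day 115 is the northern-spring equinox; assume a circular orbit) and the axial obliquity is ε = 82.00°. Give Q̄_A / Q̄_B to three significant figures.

— Configuration A (ϕ=-13.2°):
Solar declination: sin δ = sin ε · sin L_s = sin 82.00° × sin 8.6° = 0.14808, so δ = +8.516°.
cos h₀ = −tan(-13.2°) tan(+8.516°) = 0.0351, h₀ = 1.5357 rad.
Bracket: h₀ sin ϕ sin δ + cos ϕ cos δ sin h₀ = 1.5357×-0.22835×0.14808 + 0.97358×0.98898×0.99938 = -0.051928 + 0.962254 = 0.910326.
Q̄ = (S_0/π) × [bracket] = (1643/π) × 0.910326 = 476.09 W/m².
— Configuration B (ϕ=-49.9°):
Solar longitude: L_s = 360° × (14 − 115)/519.70 = -69.963°, i.e. -69.963° + 360° = 290.037°.
sin δ = sin 82.00° × sin 290.037° = -0.93033, so δ = -68.487°.
cos h₀ = −tan(-49.9°) tan(-68.487°) = -3.0127 ≤ −1 ⇒ polar day, h₀ = π.
Bracket: h₀ sin ϕ sin δ + cos ϕ cos δ sin h₀ = 3.1416×-0.76492×-0.93033 + 0.64412×0.36672×0.00000 = 2.235651 + 0.000000 = 2.235651.
Q̄ = (S_0/π) × [bracket] = (1643/π) × 2.235651 = 1169.2 W/m².
Ratio Q̄_A / Q̄_B = 476.09 / 1169.2 = 0.4072.

Q̄_A / Q̄_B ≈ 0.407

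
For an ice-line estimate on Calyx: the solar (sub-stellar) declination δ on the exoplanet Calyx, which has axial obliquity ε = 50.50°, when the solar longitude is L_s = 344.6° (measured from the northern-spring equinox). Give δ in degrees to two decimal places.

sin δ = sin ε · sin L_s = sin 50.50° × sin 344.6° = -0.204910.
δ = arcsin(-0.204910) = -11.82°.

δ = -11.82°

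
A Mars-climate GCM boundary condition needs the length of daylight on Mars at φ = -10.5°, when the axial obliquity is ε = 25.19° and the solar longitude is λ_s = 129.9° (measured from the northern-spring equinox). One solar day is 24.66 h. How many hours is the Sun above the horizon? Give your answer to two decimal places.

Solar declination: sin δ = sin ε · sin λ_s = sin 25.19° × sin 129.9° = 0.32652, so δ = +19.058°.
cos H₀ = −tan φ · tan δ = −tan(-10.5°) × tan(+19.058°) = 0.0640, so H₀ = 1.5067 rad = 86.33°.
Daylight = 2H₀/(2π) × 24.66 h = (1.5067/π) × 24.66 = 11.83 h.

11.83 h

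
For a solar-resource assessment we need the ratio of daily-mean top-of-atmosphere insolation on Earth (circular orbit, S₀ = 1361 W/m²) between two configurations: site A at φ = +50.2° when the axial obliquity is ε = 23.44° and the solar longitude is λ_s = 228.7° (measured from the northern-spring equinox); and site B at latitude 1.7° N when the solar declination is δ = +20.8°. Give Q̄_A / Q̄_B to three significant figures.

— Configuration A (φ=+50.2°):
Solar declination: sin δ = sin ε · sin λ_s = sin 23.44° × sin 228.7° = -0.29884, so δ = -17.388°.
cos H₀ = −tan(+50.2°) tan(-17.388°) = 0.3759, H₀ = 1.1855 rad.
Bracket: H₀ sin φ sin δ + cos φ cos δ sin H₀ = 1.1855×0.76828×-0.29884 + 0.64011×0.95430×0.92668 = -0.272182 + 0.566069 = 0.293887.
Q̄ = (S₀/π) × [bracket] = (1361/π) × 0.293887 = 127.32 W/m².
— Configuration B (φ=+1.7°):
cos H₀ = −tan(+1.7°) tan(+20.800°) = -0.0113, H₀ = 1.5821 rad.
Bracket: H₀ sin φ sin δ + cos φ cos δ sin H₀ = 1.5821×0.02967×0.35511 + 0.99956×0.93483×0.99994 = 0.016669 + 0.934363 = 0.951032.
Q̄ = (S₀/π) × [bracket] = (1361/π) × 0.951032 = 412.01 W/m².
Ratio Q̄_A / Q̄_B = 127.32 / 412.01 = 0.3090.

Q̄_A / Q̄_B ≈ 0.309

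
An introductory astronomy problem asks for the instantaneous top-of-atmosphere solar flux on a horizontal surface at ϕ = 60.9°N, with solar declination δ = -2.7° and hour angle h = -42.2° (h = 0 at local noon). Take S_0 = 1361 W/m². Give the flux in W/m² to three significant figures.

cos θ_z = sin ϕ sin δ + cos ϕ cos δ cos h = -0.041160 + 0.359880 = 0.318720.
Flux = S_0 · cos θ_z = 1361 × 0.318720 = 433.8 W/m².

434 W/m²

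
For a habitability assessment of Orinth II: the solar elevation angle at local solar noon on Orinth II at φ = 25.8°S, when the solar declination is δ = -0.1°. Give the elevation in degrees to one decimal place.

At local noon the hour angle is zero, so the zenith angle equals |φ − δ| = |-25.8° − (-0.100°)| = 25.700°.
Elevation = 90° − 25.700° = 64.3°.

64.3°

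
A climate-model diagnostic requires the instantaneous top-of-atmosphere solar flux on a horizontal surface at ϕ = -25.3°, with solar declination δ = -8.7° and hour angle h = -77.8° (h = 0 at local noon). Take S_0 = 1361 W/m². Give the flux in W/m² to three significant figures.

cos θ_z = sin ϕ sin δ + cos ϕ cos δ cos h = 0.064643 + 0.188857 = 0.253500.
Flux = S_0 · cos θ_z = 1361 × 0.253500 = 345.0 W/m².

345 W/m²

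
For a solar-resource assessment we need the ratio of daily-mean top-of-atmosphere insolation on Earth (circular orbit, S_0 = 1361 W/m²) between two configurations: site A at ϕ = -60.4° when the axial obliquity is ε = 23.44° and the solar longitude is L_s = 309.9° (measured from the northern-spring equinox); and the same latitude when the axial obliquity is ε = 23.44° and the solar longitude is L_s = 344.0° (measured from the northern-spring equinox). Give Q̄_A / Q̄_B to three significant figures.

— Configuration A (ϕ=-60.4°):
Solar declination: sin δ = sin ε · sin L_s = sin 23.44° × sin 309.9° = -0.30517, so δ = -17.768°.
cos h₀ = −tan(-60.4°) tan(-17.768°) = -0.5641, h₀ = 2.1701 rad.
Bracket: h₀ sin ϕ sin δ + cos ϕ cos δ sin h₀ = 2.1701×-0.86949×-0.30517 + 0.49394×0.95230×0.82570 = 0.575819 + 0.388392 = 0.964211.
Q̄ = (S_0/π) × [bracket] = (1361/π) × 0.964211 = 417.72 W/m².
— Configuration B (ϕ=-60.4°):
Solar declination: sin δ = sin ε · sin L_s = sin 23.44° × sin 344.0° = -0.10965, so δ = -6.295°.
cos h₀ = −tan(-60.4°) tan(-6.295°) = -0.1942, h₀ = 1.7662 rad.
Bracket: h₀ sin ϕ sin δ + cos ϕ cos δ sin h₀ = 1.7662×-0.86949×-0.10965 + 0.49394×0.99397×0.98097 = 0.168389 + 0.481619 = 0.650008.
Q̄ = (S_0/π) × [bracket] = (1361/π) × 0.650008 = 281.60 W/m².
Ratio Q̄_A / Q̄_B = 417.72 / 281.60 = 1.483.

Q̄_A / Q̄_B ≈ 1.48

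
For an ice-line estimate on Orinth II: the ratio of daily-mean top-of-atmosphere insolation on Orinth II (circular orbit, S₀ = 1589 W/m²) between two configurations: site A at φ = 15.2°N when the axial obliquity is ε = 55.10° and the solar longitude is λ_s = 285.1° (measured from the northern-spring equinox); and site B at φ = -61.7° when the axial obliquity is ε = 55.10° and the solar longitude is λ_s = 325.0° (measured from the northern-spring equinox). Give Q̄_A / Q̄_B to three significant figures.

Q̄_A / Q̄_B ≈ 0.231

— Configuration A (φ=+15.2°):
Solar declination: sin δ = sin ε · sin λ_s = sin 55.10° × sin 285.1° = -0.79183, so δ = -52.357°.
cos H₀ = −tan(+15.2°) tan(-52.357°) = 0.3523, H₀ = 1.2108 rad.
Bracket: H₀ sin φ sin δ + cos φ cos δ sin H₀ = 1.2108×0.26219×-0.79183 + 0.96502×0.61074×0.93590 = -0.251374 + 0.551597 = 0.300223.
Q̄ = (S₀/π) × [bracket] = (1589/π) × 0.300223 = 151.85 W/m².
— Configuration B (φ=-61.7°):
Solar declination: sin δ = sin ε · sin λ_s = sin 55.10° × sin 325.0° = -0.47042, so δ = -28.062°.
cos H₀ = −tan(-61.7°) tan(-28.062°) = -0.9901, H₀ = 3.0004 rad.
Bracket: H₀ sin φ sin δ + cos φ cos δ sin H₀ = 3.0004×-0.88048×-0.47042 + 0.47409×0.88244×0.14070 = 1.242752 + 0.058863 = 1.301615.
Q̄ = (S₀/π) × [bracket] = (1589/π) × 1.301615 = 658.35 W/m².
Ratio Q̄_A / Q̄_B = 151.85 / 658.35 = 0.2307.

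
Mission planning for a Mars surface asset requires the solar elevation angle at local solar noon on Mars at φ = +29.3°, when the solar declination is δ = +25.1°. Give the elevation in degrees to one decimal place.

At local noon the hour angle is zero, so the zenith angle equals |φ − δ| = |+29.3° − (+25.100°)| = 4.200°.
Elevation = 90° − 4.200° = 85.8°.

85.8°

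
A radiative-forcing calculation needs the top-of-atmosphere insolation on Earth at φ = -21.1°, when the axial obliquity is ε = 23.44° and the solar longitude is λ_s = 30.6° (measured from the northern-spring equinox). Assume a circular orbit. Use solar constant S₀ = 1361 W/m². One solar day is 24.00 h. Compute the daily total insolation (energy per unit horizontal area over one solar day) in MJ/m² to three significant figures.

30.0 MJ/m²

Solar declination: sin δ = sin ε · sin λ_s = sin 23.44° × sin 30.6° = 0.20249, so δ = +11.683°.
cos H₀ = −tan(-21.1°) tan(+11.683°) = 0.0798, H₀ = 1.4909 rad.
Bracket: H₀ sin φ sin δ + cos φ cos δ sin H₀ = 1.4909×-0.36000×0.20249 + 0.93295×0.97928×0.99681 = -0.108681 + 0.910705 = 0.802024.
Q̄ = (S₀/π) × [bracket] = (1361/π) × 0.802024 = 347.45 W/m².
Daily total = Q̄ × 24.00 h × 3600 s/h = 347.45 × 24.00 × 3600 / 10⁶ = 30.02 MJ/m².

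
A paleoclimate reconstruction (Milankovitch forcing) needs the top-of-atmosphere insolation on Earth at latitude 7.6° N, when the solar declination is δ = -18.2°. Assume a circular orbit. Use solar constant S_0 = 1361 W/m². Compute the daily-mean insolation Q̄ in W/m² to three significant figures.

cos h₀ = −tan(+7.6°) tan(-18.200°) = 0.0439, h₀ = 1.5269 rad.
Bracket: h₀ sin ϕ sin δ + cos ϕ cos δ sin h₀ = 1.5269×0.13226×-0.31233 + 0.99122×0.94997×0.99904 = -0.063074 + 0.940725 = 0.877651.
Q̄ = (S_0/π) × [bracket] = (1361/π) × 0.877651 = 380.2 W/m².

Q̄ ≈ 380 W/m²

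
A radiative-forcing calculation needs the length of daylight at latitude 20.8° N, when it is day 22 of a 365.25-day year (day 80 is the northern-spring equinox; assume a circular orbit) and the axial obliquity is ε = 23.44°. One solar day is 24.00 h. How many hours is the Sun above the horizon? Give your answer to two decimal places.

Solar longitude: L_s = 360° × (22 − 80)/365.25 = -57.166°, i.e. -57.166° + 360° = 302.834°.
sin δ = sin 23.44° × sin 302.834° = -0.33424, so δ = -19.526°.
cos h₀ = −tan ϕ · tan δ = −tan(+20.8°) × tan(-19.526°) = 0.1347, so h₀ = 1.4357 rad = 82.26°.
Daylight = 2h₀/(2π) × 24.00 h = (1.4357/π) × 24.00 = 10.97 h.

10.97 h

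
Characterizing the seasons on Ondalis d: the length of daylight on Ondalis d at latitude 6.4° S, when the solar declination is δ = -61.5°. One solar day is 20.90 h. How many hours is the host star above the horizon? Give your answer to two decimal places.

11.83 h

cos h₀ = −tan ϕ · tan δ = −tan(-6.4°) × tan(-61.500°) = -0.2066, so h₀ = 1.7789 rad = 101.92°.
Daylight = 2h₀/(2π) × 20.90 h = (1.7789/π) × 20.90 = 11.83 h.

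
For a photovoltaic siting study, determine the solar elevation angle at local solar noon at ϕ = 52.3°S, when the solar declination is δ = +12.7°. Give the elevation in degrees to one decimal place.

25.0°

At local noon the hour angle is zero, so the zenith angle equals |ϕ − δ| = |-52.3° − (+12.700°)| = 65.000°.
Elevation = 90° − 65.000° = 25.0°.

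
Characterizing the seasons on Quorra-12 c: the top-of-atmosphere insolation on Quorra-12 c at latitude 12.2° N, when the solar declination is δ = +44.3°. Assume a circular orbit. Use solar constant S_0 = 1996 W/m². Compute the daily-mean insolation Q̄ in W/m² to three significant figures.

Q̄ ≈ 602 W/m²

cos h₀ = −tan(+12.2°) tan(+44.300°) = -0.2110, h₀ = 1.7834 rad.
Bracket: h₀ sin ϕ sin δ + cos ϕ cos δ sin h₀ = 1.7834×0.21132×0.69842 + 0.97742×0.71569×0.97749 = 0.263212 + 0.683783 = 0.946995.
Q̄ = (S_0/π) × [bracket] = (1996/π) × 0.946995 = 601.7 W/m².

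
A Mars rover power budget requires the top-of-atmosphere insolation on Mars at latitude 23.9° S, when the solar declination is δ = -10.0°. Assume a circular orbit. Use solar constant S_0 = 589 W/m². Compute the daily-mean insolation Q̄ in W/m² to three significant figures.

cos h₀ = −tan(-23.9°) tan(-10.000°) = -0.0781, h₀ = 1.6490 rad.
Bracket: h₀ sin ϕ sin δ + cos ϕ cos δ sin h₀ = 1.6490×-0.40514×-0.17365 + 0.91425×0.98481×0.99694 = 0.116011 + 0.897607 = 1.013618.
Q̄ = (S_0/π) × [bracket] = (589/π) × 1.013618 = 190.0 W/m².

Q̄ ≈ 190 W/m²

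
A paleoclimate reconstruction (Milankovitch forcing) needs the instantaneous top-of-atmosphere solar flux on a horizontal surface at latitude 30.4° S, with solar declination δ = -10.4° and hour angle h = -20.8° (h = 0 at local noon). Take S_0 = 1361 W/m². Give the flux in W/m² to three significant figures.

1.20e+03 W/m²

cos θ_z = sin ϕ sin δ + cos ϕ cos δ cos h = 0.091349 + 0.793054 = 0.884403.
Flux = S_0 · cos θ_z = 1361 × 0.884403 = 1204 W/m².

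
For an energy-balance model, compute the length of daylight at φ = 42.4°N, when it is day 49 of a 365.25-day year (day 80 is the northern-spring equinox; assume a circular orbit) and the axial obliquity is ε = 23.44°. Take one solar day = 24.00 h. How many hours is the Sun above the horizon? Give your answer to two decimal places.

Solar longitude: λ_s = 360° × (49 − 80)/365.25 = -30.554°, i.e. -30.554° + 360° = 329.446°.
sin δ = sin 23.44° × sin 329.446° = -0.20222, so δ = -11.667°.
cos H₀ = −tan φ · tan δ = −tan(+42.4°) × tan(-11.667°) = 0.1885, so H₀ = 1.3811 rad = 79.13°.
Daylight = 2H₀/(2π) × 24.00 h = (1.3811/π) × 24.00 = 10.55 h.

10.55 h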